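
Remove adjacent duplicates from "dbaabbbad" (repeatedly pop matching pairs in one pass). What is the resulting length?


Input: dbaabbbad
Stack-based adjacent duplicate removal:
  Read 'd': push. Stack: d
  Read 'b': push. Stack: db
  Read 'a': push. Stack: dba
  Read 'a': matches stack top 'a' => pop. Stack: db
  Read 'b': matches stack top 'b' => pop. Stack: d
  Read 'b': push. Stack: db
  Read 'b': matches stack top 'b' => pop. Stack: d
  Read 'a': push. Stack: da
  Read 'd': push. Stack: dad
Final stack: "dad" (length 3)

3


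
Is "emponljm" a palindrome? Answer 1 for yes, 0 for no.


Input: emponljm
Reversed: mjlnopme
  Compare pos 0 ('e') with pos 7 ('m'): MISMATCH
  Compare pos 1 ('m') with pos 6 ('j'): MISMATCH
  Compare pos 2 ('p') with pos 5 ('l'): MISMATCH
  Compare pos 3 ('o') with pos 4 ('n'): MISMATCH
Result: not a palindrome

0


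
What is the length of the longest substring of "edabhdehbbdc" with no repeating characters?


Input: "edabhdehbbdc"
Sliding window (track last position of each char):
  Position 0 ('e'): window [0,0] length 1 -- new best
  Position 1 ('d'): window [0,1] length 2 -- new best
  Position 2 ('a'): window [0,2] length 3 -- new best
  Position 3 ('b'): window [0,3] length 4 -- new best
  Position 4 ('h'): window [0,4] length 5 -- new best
  Position 5 ('d'): repeat (last at 1), move window start to 2
  Position 5 ('d'): window [2,5] length 4
  Position 6 ('e'): window [2,6] length 5
  Position 7 ('h'): repeat (last at 4), move window start to 5
  Position 7 ('h'): window [5,7] length 3
  Position 8 ('b'): window [5,8] length 4
  Position 9 ('b'): repeat (last at 8), move window start to 9
  Position 9 ('b'): window [9,9] length 1
  Position 10 ('d'): window [9,10] length 2
  Position 11 ('c'): window [9,11] length 3
Longest substring with no repeats: "edabh" with length 5

5


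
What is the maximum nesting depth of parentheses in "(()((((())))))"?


Input: "(()((((())))))"
Tracking depth:
  Position 0 '(': depth becomes 1
  Position 1 '(': depth becomes 2
  Position 2 ')': depth becomes 1
  Position 3 '(': depth becomes 2
  Position 4 '(': depth becomes 3
  Position 5 '(': depth becomes 4
  Position 6 '(': depth becomes 5
  Position 7 '(': depth becomes 6
  Position 8 ')': depth becomes 5
  Position 9 ')': depth becomes 4
  Position 10 ')': depth becomes 3
  Position 11 ')': depth becomes 2
  Position 12 ')': depth becomes 1
  Position 13 ')': depth becomes 0
Maximum depth reached: 6

6


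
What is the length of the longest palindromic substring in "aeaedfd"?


Input: "aeaedfd"
Checking substrings for palindromes:
  [0:3] "aea" (len 3) => palindrome
  [1:4] "eae" (len 3) => palindrome
  [4:7] "dfd" (len 3) => palindrome
Longest palindromic substring: "aea" with length 3

3


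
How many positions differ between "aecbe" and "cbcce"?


Comparing "aecbe" and "cbcce" position by position:
  Position 0: 'a' vs 'c' => DIFFER
  Position 1: 'e' vs 'b' => DIFFER
  Position 2: 'c' vs 'c' => same
  Position 3: 'b' vs 'c' => DIFFER
  Position 4: 'e' vs 'e' => same
Positions that differ: 3

3


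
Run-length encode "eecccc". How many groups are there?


Input: eecccc
Scanning for consecutive runs:
  Group 1: 'e' x 2 (positions 0-1)
  Group 2: 'c' x 4 (positions 2-5)
Total groups: 2

2


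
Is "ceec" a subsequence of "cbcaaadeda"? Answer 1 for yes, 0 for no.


Check if "ceec" is a subsequence of "cbcaaadeda"
Greedy scan:
  Position 0 ('c'): matches sub[0] = 'c'
  Position 1 ('b'): no match needed
  Position 2 ('c'): no match needed
  Position 3 ('a'): no match needed
  Position 4 ('a'): no match needed
  Position 5 ('a'): no match needed
  Position 6 ('d'): no match needed
  Position 7 ('e'): matches sub[1] = 'e'
  Position 8 ('d'): no match needed
  Position 9 ('a'): no match needed
Only matched 2/4 characters => not a subsequence

0


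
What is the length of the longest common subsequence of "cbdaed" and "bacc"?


LCS of "cbdaed" and "bacc"
DP table:
           b    a    c    c
      0    0    0    0    0
  c   0    0    0    1    1
  b   0    1    1    1    1
  d   0    1    1    1    1
  a   0    1    2    2    2
  e   0    1    2    2    2
  d   0    1    2    2    2
LCS length = dp[6][4] = 2

2


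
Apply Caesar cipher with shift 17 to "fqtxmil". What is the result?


Caesar cipher: shift "fqtxmil" by 17
  'f' (pos 5) + 17 = pos 22 = 'w'
  'q' (pos 16) + 17 = pos 7 = 'h'
  't' (pos 19) + 17 = pos 10 = 'k'
  'x' (pos 23) + 17 = pos 14 = 'o'
  'm' (pos 12) + 17 = pos 3 = 'd'
  'i' (pos 8) + 17 = pos 25 = 'z'
  'l' (pos 11) + 17 = pos 2 = 'c'
Result: whkodzc

whkodzc


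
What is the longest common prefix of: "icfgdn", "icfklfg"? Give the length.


Words: icfgdn, icfklfg
  Position 0: all 'i' => match
  Position 1: all 'c' => match
  Position 2: all 'f' => match
  Position 3: ('g', 'k') => mismatch, stop
LCP = "icf" (length 3)

3


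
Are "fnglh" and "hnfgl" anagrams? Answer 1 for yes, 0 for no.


Strings: "fnglh", "hnfgl"
Sorted first:  fghln
Sorted second: fghln
Sorted forms match => anagrams

1


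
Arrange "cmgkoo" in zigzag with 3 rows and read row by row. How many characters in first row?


Zigzag "cmgkoo" into 3 rows:
Placing characters:
  'c' => row 0
  'm' => row 1
  'g' => row 2
  'k' => row 1
  'o' => row 0
  'o' => row 1
Rows:
  Row 0: "co"
  Row 1: "mko"
  Row 2: "g"
First row length: 2

2


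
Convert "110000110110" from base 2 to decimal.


Input: "110000110110" in base 2
Positional expansion:
  Digit '1' (value 1) x 2^11 = 2048
  Digit '1' (value 1) x 2^10 = 1024
  Digit '0' (value 0) x 2^9 = 0
  Digit '0' (value 0) x 2^8 = 0
  Digit '0' (value 0) x 2^7 = 0
  Digit '0' (value 0) x 2^6 = 0
  Digit '1' (value 1) x 2^5 = 32
  Digit '1' (value 1) x 2^4 = 16
  Digit '0' (value 0) x 2^3 = 0
  Digit '1' (value 1) x 2^2 = 4
  Digit '1' (value 1) x 2^1 = 2
  Digit '0' (value 0) x 2^0 = 0
Sum = 3126

3126


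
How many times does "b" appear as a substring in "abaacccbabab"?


Searching for "b" in "abaacccbabab"
Scanning each position:
  Position 0: "a" => no
  Position 1: "b" => MATCH
  Position 2: "a" => no
  Position 3: "a" => no
  Position 4: "c" => no
  Position 5: "c" => no
  Position 6: "c" => no
  Position 7: "b" => MATCH
  Position 8: "a" => no
  Position 9: "b" => MATCH
  Position 10: "a" => no
  Position 11: "b" => MATCH
Total occurrences: 4

4


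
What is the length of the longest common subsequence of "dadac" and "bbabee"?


LCS of "dadac" and "bbabee"
DP table:
           b    b    a    b    e    e
      0    0    0    0    0    0    0
  d   0    0    0    0    0    0    0
  a   0    0    0    1    1    1    1
  d   0    0    0    1    1    1    1
  a   0    0    0    1    1    1    1
  c   0    0    0    1    1    1    1
LCS length = dp[5][6] = 1

1


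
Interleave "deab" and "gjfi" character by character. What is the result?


Interleaving "deab" and "gjfi":
  Position 0: 'd' from first, 'g' from second => "dg"
  Position 1: 'e' from first, 'j' from second => "ej"
  Position 2: 'a' from first, 'f' from second => "af"
  Position 3: 'b' from first, 'i' from second => "bi"
Result: dgejafbi

dgejafbi


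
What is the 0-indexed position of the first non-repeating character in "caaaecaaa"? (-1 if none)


Input: caaaecaaa
Character frequencies:
  'a': 6
  'c': 2
  'e': 1
Scanning left to right for freq == 1:
  Position 0 ('c'): freq=2, skip
  Position 1 ('a'): freq=6, skip
  Position 2 ('a'): freq=6, skip
  Position 3 ('a'): freq=6, skip
  Position 4 ('e'): unique! => answer = 4

4


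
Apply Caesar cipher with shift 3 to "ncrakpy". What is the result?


Caesar cipher: shift "ncrakpy" by 3
  'n' (pos 13) + 3 = pos 16 = 'q'
  'c' (pos 2) + 3 = pos 5 = 'f'
  'r' (pos 17) + 3 = pos 20 = 'u'
  'a' (pos 0) + 3 = pos 3 = 'd'
  'k' (pos 10) + 3 = pos 13 = 'n'
  'p' (pos 15) + 3 = pos 18 = 's'
  'y' (pos 24) + 3 = pos 1 = 'b'
Result: qfudnsb

qfudnsb


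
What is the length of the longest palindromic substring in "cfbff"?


Input: "cfbff"
Checking substrings for palindromes:
  [1:4] "fbf" (len 3) => palindrome
  [3:5] "ff" (len 2) => palindrome
Longest palindromic substring: "fbf" with length 3

3


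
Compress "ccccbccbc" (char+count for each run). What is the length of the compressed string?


Input: ccccbccbc
Runs:
  'c' x 4 => "c4"
  'b' x 1 => "b1"
  'c' x 2 => "c2"
  'b' x 1 => "b1"
  'c' x 1 => "c1"
Compressed: "c4b1c2b1c1"
Compressed length: 10

10


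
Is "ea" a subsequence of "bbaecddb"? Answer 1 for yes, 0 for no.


Check if "ea" is a subsequence of "bbaecddb"
Greedy scan:
  Position 0 ('b'): no match needed
  Position 1 ('b'): no match needed
  Position 2 ('a'): no match needed
  Position 3 ('e'): matches sub[0] = 'e'
  Position 4 ('c'): no match needed
  Position 5 ('d'): no match needed
  Position 6 ('d'): no match needed
  Position 7 ('b'): no match needed
Only matched 1/2 characters => not a subsequence

0


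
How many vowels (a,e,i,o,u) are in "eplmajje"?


Input: eplmajje
Checking each character:
  'e' at position 0: vowel (running total: 1)
  'p' at position 1: consonant
  'l' at position 2: consonant
  'm' at position 3: consonant
  'a' at position 4: vowel (running total: 2)
  'j' at position 5: consonant
  'j' at position 6: consonant
  'e' at position 7: vowel (running total: 3)
Total vowels: 3

3


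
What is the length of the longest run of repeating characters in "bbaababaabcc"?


Input: "bbaababaabcc"
Scanning for longest run:
  Position 1 ('b'): continues run of 'b', length=2
  Position 2 ('a'): new char, reset run to 1
  Position 3 ('a'): continues run of 'a', length=2
  Position 4 ('b'): new char, reset run to 1
  Position 5 ('a'): new char, reset run to 1
  Position 6 ('b'): new char, reset run to 1
  Position 7 ('a'): new char, reset run to 1
  Position 8 ('a'): continues run of 'a', length=2
  Position 9 ('b'): new char, reset run to 1
  Position 10 ('c'): new char, reset run to 1
  Position 11 ('c'): continues run of 'c', length=2
Longest run: 'b' with length 2

2


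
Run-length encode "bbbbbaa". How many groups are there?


Input: bbbbbaa
Scanning for consecutive runs:
  Group 1: 'b' x 5 (positions 0-4)
  Group 2: 'a' x 2 (positions 5-6)
Total groups: 2

2


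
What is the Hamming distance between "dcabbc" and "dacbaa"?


Comparing "dcabbc" and "dacbaa" position by position:
  Position 0: 'd' vs 'd' => same
  Position 1: 'c' vs 'a' => differ
  Position 2: 'a' vs 'c' => differ
  Position 3: 'b' vs 'b' => same
  Position 4: 'b' vs 'a' => differ
  Position 5: 'c' vs 'a' => differ
Total differences (Hamming distance): 4

4


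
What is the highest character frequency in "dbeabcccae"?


Input: dbeabcccae
Character counts:
  'a': 2
  'b': 2
  'c': 3
  'd': 1
  'e': 2
Maximum frequency: 3

3


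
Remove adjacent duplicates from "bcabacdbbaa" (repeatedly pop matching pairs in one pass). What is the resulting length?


Input: bcabacdbbaa
Stack-based adjacent duplicate removal:
  Read 'b': push. Stack: b
  Read 'c': push. Stack: bc
  Read 'a': push. Stack: bca
  Read 'b': push. Stack: bcab
  Read 'a': push. Stack: bcaba
  Read 'c': push. Stack: bcabac
  Read 'd': push. Stack: bcabacd
  Read 'b': push. Stack: bcabacdb
  Read 'b': matches stack top 'b' => pop. Stack: bcabacd
  Read 'a': push. Stack: bcabacda
  Read 'a': matches stack top 'a' => pop. Stack: bcabacd
Final stack: "bcabacd" (length 7)

7


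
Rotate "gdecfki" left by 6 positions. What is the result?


Input: "gdecfki", rotate left by 6
First 6 characters: "gdecfk"
Remaining characters: "i"
Concatenate remaining + first: "i" + "gdecfk" = "igdecfk"

igdecfk


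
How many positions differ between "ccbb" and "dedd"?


Comparing "ccbb" and "dedd" position by position:
  Position 0: 'c' vs 'd' => DIFFER
  Position 1: 'c' vs 'e' => DIFFER
  Position 2: 'b' vs 'd' => DIFFER
  Position 3: 'b' vs 'd' => DIFFER
Positions that differ: 4

4


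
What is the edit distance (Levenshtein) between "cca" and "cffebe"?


Computing edit distance: "cca" -> "cffebe"
DP table:
           c    f    f    e    b    e
      0    1    2    3    4    5    6
  c   1    0    1    2    3    4    5
  c   2    1    1    2    3    4    5
  a   3    2    2    2    3    4    5
Edit distance = dp[3][6] = 5

5


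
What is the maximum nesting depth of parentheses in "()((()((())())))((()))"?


Input: "()((()((())())))((()))"
Tracking depth:
  Position 0 '(': depth becomes 1
  Position 1 ')': depth becomes 0
  Position 2 '(': depth becomes 1
  Position 3 '(': depth becomes 2
  Position 4 '(': depth becomes 3
  Position 5 ')': depth becomes 2
  Position 6 '(': depth becomes 3
  Position 7 '(': depth becomes 4
  Position 8 '(': depth becomes 5
  Position 9 ')': depth becomes 4
  Position 10 ')': depth becomes 3
  Position 11 '(': depth becomes 4
  Position 12 ')': depth becomes 3
  Position 13 ')': depth becomes 2
  Position 14 ')': depth becomes 1
  Position 15 ')': depth becomes 0
  Position 16 '(': depth becomes 1
  Position 17 '(': depth becomes 2
  Position 18 '(': depth becomes 3
  Position 19 ')': depth becomes 2
  Position 20 ')': depth becomes 1
  Position 21 ')': depth becomes 0
Maximum depth reached: 5

5


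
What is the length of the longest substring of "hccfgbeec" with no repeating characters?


Input: "hccfgbeec"
Sliding window (track last position of each char):
  Position 0 ('h'): window [0,0] length 1 -- new best
  Position 1 ('c'): window [0,1] length 2 -- new best
  Position 2 ('c'): repeat (last at 1), move window start to 2
  Position 2 ('c'): window [2,2] length 1
  Position 3 ('f'): window [2,3] length 2
  Position 4 ('g'): window [2,4] length 3 -- new best
  Position 5 ('b'): window [2,5] length 4 -- new best
  Position 6 ('e'): window [2,6] length 5 -- new best
  Position 7 ('e'): repeat (last at 6), move window start to 7
  Position 7 ('e'): window [7,7] length 1
  Position 8 ('c'): window [7,8] length 2
Longest substring with no repeats: "cfgbe" with length 5

5


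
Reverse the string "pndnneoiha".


Input: pndnneoiha
Reading characters right to left:
  Position 9: 'a'
  Position 8: 'h'
  Position 7: 'i'
  Position 6: 'o'
  Position 5: 'e'
  Position 4: 'n'
  Position 3: 'n'
  Position 2: 'd'
  Position 1: 'n'
  Position 0: 'p'
Reversed: ahioenndnp

ahioenndnp


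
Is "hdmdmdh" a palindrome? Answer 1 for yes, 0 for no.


Input: hdmdmdh
Reversed: hdmdmdh
  Compare pos 0 ('h') with pos 6 ('h'): match
  Compare pos 1 ('d') with pos 5 ('d'): match
  Compare pos 2 ('m') with pos 4 ('m'): match
Result: palindrome

1


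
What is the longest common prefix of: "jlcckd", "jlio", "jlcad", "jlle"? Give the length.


Words: jlcckd, jlio, jlcad, jlle
  Position 0: all 'j' => match
  Position 1: all 'l' => match
  Position 2: ('c', 'i', 'c', 'l') => mismatch, stop
LCP = "jl" (length 2)

2


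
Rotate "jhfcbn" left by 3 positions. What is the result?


Input: "jhfcbn", rotate left by 3
First 3 characters: "jhf"
Remaining characters: "cbn"
Concatenate remaining + first: "cbn" + "jhf" = "cbnjhf"

cbnjhf


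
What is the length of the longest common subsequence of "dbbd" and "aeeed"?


LCS of "dbbd" and "aeeed"
DP table:
           a    e    e    e    d
      0    0    0    0    0    0
  d   0    0    0    0    0    1
  b   0    0    0    0    0    1
  b   0    0    0    0    0    1
  d   0    0    0    0    0    1
LCS length = dp[4][5] = 1

1


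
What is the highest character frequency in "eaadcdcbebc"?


Input: eaadcdcbebc
Character counts:
  'a': 2
  'b': 2
  'c': 3
  'd': 2
  'e': 2
Maximum frequency: 3

3


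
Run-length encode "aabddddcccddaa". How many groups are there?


Input: aabddddcccddaa
Scanning for consecutive runs:
  Group 1: 'a' x 2 (positions 0-1)
  Group 2: 'b' x 1 (positions 2-2)
  Group 3: 'd' x 4 (positions 3-6)
  Group 4: 'c' x 3 (positions 7-9)
  Group 5: 'd' x 2 (positions 10-11)
  Group 6: 'a' x 2 (positions 12-13)
Total groups: 6

6


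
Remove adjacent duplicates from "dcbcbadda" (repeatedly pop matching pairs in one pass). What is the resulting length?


Input: dcbcbadda
Stack-based adjacent duplicate removal:
  Read 'd': push. Stack: d
  Read 'c': push. Stack: dc
  Read 'b': push. Stack: dcb
  Read 'c': push. Stack: dcbc
  Read 'b': push. Stack: dcbcb
  Read 'a': push. Stack: dcbcba
  Read 'd': push. Stack: dcbcbad
  Read 'd': matches stack top 'd' => pop. Stack: dcbcba
  Read 'a': matches stack top 'a' => pop. Stack: dcbcb
Final stack: "dcbcb" (length 5)

5


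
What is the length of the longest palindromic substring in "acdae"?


Input: "acdae"
Checking substrings for palindromes:
  No multi-char palindromic substrings found
Longest palindromic substring: "a" with length 1

1


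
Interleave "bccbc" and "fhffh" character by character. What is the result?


Interleaving "bccbc" and "fhffh":
  Position 0: 'b' from first, 'f' from second => "bf"
  Position 1: 'c' from first, 'h' from second => "ch"
  Position 2: 'c' from first, 'f' from second => "cf"
  Position 3: 'b' from first, 'f' from second => "bf"
  Position 4: 'c' from first, 'h' from second => "ch"
Result: bfchcfbfch

bfchcfbfch


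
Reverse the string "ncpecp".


Input: ncpecp
Reading characters right to left:
  Position 5: 'p'
  Position 4: 'c'
  Position 3: 'e'
  Position 2: 'p'
  Position 1: 'c'
  Position 0: 'n'
Reversed: pcepcn

pcepcn


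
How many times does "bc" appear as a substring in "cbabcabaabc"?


Searching for "bc" in "cbabcabaabc"
Scanning each position:
  Position 0: "cb" => no
  Position 1: "ba" => no
  Position 2: "ab" => no
  Position 3: "bc" => MATCH
  Position 4: "ca" => no
  Position 5: "ab" => no
  Position 6: "ba" => no
  Position 7: "aa" => no
  Position 8: "ab" => no
  Position 9: "bc" => MATCH
Total occurrences: 2

2


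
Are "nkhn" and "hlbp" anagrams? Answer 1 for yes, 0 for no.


Strings: "nkhn", "hlbp"
Sorted first:  hknn
Sorted second: bhlp
Differ at position 0: 'h' vs 'b' => not anagrams

0


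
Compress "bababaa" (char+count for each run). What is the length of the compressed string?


Input: bababaa
Runs:
  'b' x 1 => "b1"
  'a' x 1 => "a1"
  'b' x 1 => "b1"
  'a' x 1 => "a1"
  'b' x 1 => "b1"
  'a' x 2 => "a2"
Compressed: "b1a1b1a1b1a2"
Compressed length: 12

12


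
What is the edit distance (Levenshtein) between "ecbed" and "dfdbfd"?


Computing edit distance: "ecbed" -> "dfdbfd"
DP table:
           d    f    d    b    f    d
      0    1    2    3    4    5    6
  e   1    1    2    3    4    5    6
  c   2    2    2    3    4    5    6
  b   3    3    3    3    3    4    5
  e   4    4    4    4    4    4    5
  d   5    4    5    4    5    5    4
Edit distance = dp[5][6] = 4

4


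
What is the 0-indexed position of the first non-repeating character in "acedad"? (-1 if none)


Input: acedad
Character frequencies:
  'a': 2
  'c': 1
  'd': 2
  'e': 1
Scanning left to right for freq == 1:
  Position 0 ('a'): freq=2, skip
  Position 1 ('c'): unique! => answer = 1

1


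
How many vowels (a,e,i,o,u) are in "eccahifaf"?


Input: eccahifaf
Checking each character:
  'e' at position 0: vowel (running total: 1)
  'c' at position 1: consonant
  'c' at position 2: consonant
  'a' at position 3: vowel (running total: 2)
  'h' at position 4: consonant
  'i' at position 5: vowel (running total: 3)
  'f' at position 6: consonant
  'a' at position 7: vowel (running total: 4)
  'f' at position 8: consonant
Total vowels: 4

4


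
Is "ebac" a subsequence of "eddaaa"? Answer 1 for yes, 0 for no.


Check if "ebac" is a subsequence of "eddaaa"
Greedy scan:
  Position 0 ('e'): matches sub[0] = 'e'
  Position 1 ('d'): no match needed
  Position 2 ('d'): no match needed
  Position 3 ('a'): no match needed
  Position 4 ('a'): no match needed
  Position 5 ('a'): no match needed
Only matched 1/4 characters => not a subsequence

0


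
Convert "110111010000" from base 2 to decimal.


Input: "110111010000" in base 2
Positional expansion:
  Digit '1' (value 1) x 2^11 = 2048
  Digit '1' (value 1) x 2^10 = 1024
  Digit '0' (value 0) x 2^9 = 0
  Digit '1' (value 1) x 2^8 = 256
  Digit '1' (value 1) x 2^7 = 128
  Digit '1' (value 1) x 2^6 = 64
  Digit '0' (value 0) x 2^5 = 0
  Digit '1' (value 1) x 2^4 = 16
  Digit '0' (value 0) x 2^3 = 0
  Digit '0' (value 0) x 2^2 = 0
  Digit '0' (value 0) x 2^1 = 0
  Digit '0' (value 0) x 2^0 = 0
Sum = 3536

3536


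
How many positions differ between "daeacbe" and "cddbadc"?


Comparing "daeacbe" and "cddbadc" position by position:
  Position 0: 'd' vs 'c' => DIFFER
  Position 1: 'a' vs 'd' => DIFFER
  Position 2: 'e' vs 'd' => DIFFER
  Position 3: 'a' vs 'b' => DIFFER
  Position 4: 'c' vs 'a' => DIFFER
  Position 5: 'b' vs 'd' => DIFFER
  Position 6: 'e' vs 'c' => DIFFER
Positions that differ: 7

7


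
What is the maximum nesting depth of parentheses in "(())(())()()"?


Input: "(())(())()()"
Tracking depth:
  Position 0 '(': depth becomes 1
  Position 1 '(': depth becomes 2
  Position 2 ')': depth becomes 1
  Position 3 ')': depth becomes 0
  Position 4 '(': depth becomes 1
  Position 5 '(': depth becomes 2
  Position 6 ')': depth becomes 1
  Position 7 ')': depth becomes 0
  Position 8 '(': depth becomes 1
  Position 9 ')': depth becomes 0
  Position 10 '(': depth becomes 1
  Position 11 ')': depth becomes 0
Maximum depth reached: 2

2


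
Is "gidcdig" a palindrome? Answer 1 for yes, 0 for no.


Input: gidcdig
Reversed: gidcdig
  Compare pos 0 ('g') with pos 6 ('g'): match
  Compare pos 1 ('i') with pos 5 ('i'): match
  Compare pos 2 ('d') with pos 4 ('d'): match
Result: palindrome

1


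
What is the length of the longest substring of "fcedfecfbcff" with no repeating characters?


Input: "fcedfecfbcff"
Sliding window (track last position of each char):
  Position 0 ('f'): window [0,0] length 1 -- new best
  Position 1 ('c'): window [0,1] length 2 -- new best
  Position 2 ('e'): window [0,2] length 3 -- new best
  Position 3 ('d'): window [0,3] length 4 -- new best
  Position 4 ('f'): repeat (last at 0), move window start to 1
  Position 4 ('f'): window [1,4] length 4
  Position 5 ('e'): repeat (last at 2), move window start to 3
  Position 5 ('e'): window [3,5] length 3
  Position 6 ('c'): window [3,6] length 4
  Position 7 ('f'): repeat (last at 4), move window start to 5
  Position 7 ('f'): window [5,7] length 3
  Position 8 ('b'): window [5,8] length 4
  Position 9 ('c'): repeat (last at 6), move window start to 7
  Position 9 ('c'): window [7,9] length 3
  Position 10 ('f'): repeat (last at 7), move window start to 8
  Position 10 ('f'): window [8,10] length 3
  Position 11 ('f'): repeat (last at 10), move window start to 11
  Position 11 ('f'): window [11,11] length 1
Longest substring with no repeats: "fced" with length 4

4


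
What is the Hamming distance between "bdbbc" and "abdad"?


Comparing "bdbbc" and "abdad" position by position:
  Position 0: 'b' vs 'a' => differ
  Position 1: 'd' vs 'b' => differ
  Position 2: 'b' vs 'd' => differ
  Position 3: 'b' vs 'a' => differ
  Position 4: 'c' vs 'd' => differ
Total differences (Hamming distance): 5

5


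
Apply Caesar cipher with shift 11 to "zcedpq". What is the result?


Caesar cipher: shift "zcedpq" by 11
  'z' (pos 25) + 11 = pos 10 = 'k'
  'c' (pos 2) + 11 = pos 13 = 'n'
  'e' (pos 4) + 11 = pos 15 = 'p'
  'd' (pos 3) + 11 = pos 14 = 'o'
  'p' (pos 15) + 11 = pos 0 = 'a'
  'q' (pos 16) + 11 = pos 1 = 'b'
Result: knpoab

knpoab


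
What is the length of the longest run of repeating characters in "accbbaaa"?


Input: "accbbaaa"
Scanning for longest run:
  Position 1 ('c'): new char, reset run to 1
  Position 2 ('c'): continues run of 'c', length=2
  Position 3 ('b'): new char, reset run to 1
  Position 4 ('b'): continues run of 'b', length=2
  Position 5 ('a'): new char, reset run to 1
  Position 6 ('a'): continues run of 'a', length=2
  Position 7 ('a'): continues run of 'a', length=3
Longest run: 'a' with length 3

3


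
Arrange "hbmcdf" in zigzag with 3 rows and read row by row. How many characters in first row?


Zigzag "hbmcdf" into 3 rows:
Placing characters:
  'h' => row 0
  'b' => row 1
  'm' => row 2
  'c' => row 1
  'd' => row 0
  'f' => row 1
Rows:
  Row 0: "hd"
  Row 1: "bcf"
  Row 2: "m"
First row length: 2

2


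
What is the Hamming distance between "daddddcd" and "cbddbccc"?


Comparing "daddddcd" and "cbddbccc" position by position:
  Position 0: 'd' vs 'c' => differ
  Position 1: 'a' vs 'b' => differ
  Position 2: 'd' vs 'd' => same
  Position 3: 'd' vs 'd' => same
  Position 4: 'd' vs 'b' => differ
  Position 5: 'd' vs 'c' => differ
  Position 6: 'c' vs 'c' => same
  Position 7: 'd' vs 'c' => differ
Total differences (Hamming distance): 5

5


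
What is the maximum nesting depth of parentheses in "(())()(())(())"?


Input: "(())()(())(())"
Tracking depth:
  Position 0 '(': depth becomes 1
  Position 1 '(': depth becomes 2
  Position 2 ')': depth becomes 1
  Position 3 ')': depth becomes 0
  Position 4 '(': depth becomes 1
  Position 5 ')': depth becomes 0
  Position 6 '(': depth becomes 1
  Position 7 '(': depth becomes 2
  Position 8 ')': depth becomes 1
  Position 9 ')': depth becomes 0
  Position 10 '(': depth becomes 1
  Position 11 '(': depth becomes 2
  Position 12 ')': depth becomes 1
  Position 13 ')': depth becomes 0
Maximum depth reached: 2

2


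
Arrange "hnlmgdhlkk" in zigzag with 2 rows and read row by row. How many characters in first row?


Zigzag "hnlmgdhlkk" into 2 rows:
Placing characters:
  'h' => row 0
  'n' => row 1
  'l' => row 0
  'm' => row 1
  'g' => row 0
  'd' => row 1
  'h' => row 0
  'l' => row 1
  'k' => row 0
  'k' => row 1
Rows:
  Row 0: "hlghk"
  Row 1: "nmdlk"
First row length: 5

5


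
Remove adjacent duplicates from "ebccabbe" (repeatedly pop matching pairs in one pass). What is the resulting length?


Input: ebccabbe
Stack-based adjacent duplicate removal:
  Read 'e': push. Stack: e
  Read 'b': push. Stack: eb
  Read 'c': push. Stack: ebc
  Read 'c': matches stack top 'c' => pop. Stack: eb
  Read 'a': push. Stack: eba
  Read 'b': push. Stack: ebab
  Read 'b': matches stack top 'b' => pop. Stack: eba
  Read 'e': push. Stack: ebae
Final stack: "ebae" (length 4)

4


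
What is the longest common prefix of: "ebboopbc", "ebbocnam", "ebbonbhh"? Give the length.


Words: ebboopbc, ebbocnam, ebbonbhh
  Position 0: all 'e' => match
  Position 1: all 'b' => match
  Position 2: all 'b' => match
  Position 3: all 'o' => match
  Position 4: ('o', 'c', 'n') => mismatch, stop
LCP = "ebbo" (length 4)

4


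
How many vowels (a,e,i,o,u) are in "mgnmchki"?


Input: mgnmchki
Checking each character:
  'm' at position 0: consonant
  'g' at position 1: consonant
  'n' at position 2: consonant
  'm' at position 3: consonant
  'c' at position 4: consonant
  'h' at position 5: consonant
  'k' at position 6: consonant
  'i' at position 7: vowel (running total: 1)
Total vowels: 1

1


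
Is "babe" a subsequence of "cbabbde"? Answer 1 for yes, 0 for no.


Check if "babe" is a subsequence of "cbabbde"
Greedy scan:
  Position 0 ('c'): no match needed
  Position 1 ('b'): matches sub[0] = 'b'
  Position 2 ('a'): matches sub[1] = 'a'
  Position 3 ('b'): matches sub[2] = 'b'
  Position 4 ('b'): no match needed
  Position 5 ('d'): no match needed
  Position 6 ('e'): matches sub[3] = 'e'
All 4 characters matched => is a subsequence

1


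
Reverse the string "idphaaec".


Input: idphaaec
Reading characters right to left:
  Position 7: 'c'
  Position 6: 'e'
  Position 5: 'a'
  Position 4: 'a'
  Position 3: 'h'
  Position 2: 'p'
  Position 1: 'd'
  Position 0: 'i'
Reversed: ceaahpdi

ceaahpdi


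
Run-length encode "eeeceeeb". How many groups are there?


Input: eeeceeeb
Scanning for consecutive runs:
  Group 1: 'e' x 3 (positions 0-2)
  Group 2: 'c' x 1 (positions 3-3)
  Group 3: 'e' x 3 (positions 4-6)
  Group 4: 'b' x 1 (positions 7-7)
Total groups: 4

4


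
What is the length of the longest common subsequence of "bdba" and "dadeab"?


LCS of "bdba" and "dadeab"
DP table:
           d    a    d    e    a    b
      0    0    0    0    0    0    0
  b   0    0    0    0    0    0    1
  d   0    1    1    1    1    1    1
  b   0    1    1    1    1    1    2
  a   0    1    2    2    2    2    2
LCS length = dp[4][6] = 2

2


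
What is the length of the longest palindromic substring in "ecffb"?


Input: "ecffb"
Checking substrings for palindromes:
  [2:4] "ff" (len 2) => palindrome
Longest palindromic substring: "ff" with length 2

2


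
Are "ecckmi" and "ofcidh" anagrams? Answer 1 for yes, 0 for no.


Strings: "ecckmi", "ofcidh"
Sorted first:  cceikm
Sorted second: cdfhio
Differ at position 1: 'c' vs 'd' => not anagrams

0


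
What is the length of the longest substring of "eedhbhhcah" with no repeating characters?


Input: "eedhbhhcah"
Sliding window (track last position of each char):
  Position 0 ('e'): window [0,0] length 1 -- new best
  Position 1 ('e'): repeat (last at 0), move window start to 1
  Position 1 ('e'): window [1,1] length 1
  Position 2 ('d'): window [1,2] length 2 -- new best
  Position 3 ('h'): window [1,3] length 3 -- new best
  Position 4 ('b'): window [1,4] length 4 -- new best
  Position 5 ('h'): repeat (last at 3), move window start to 4
  Position 5 ('h'): window [4,5] length 2
  Position 6 ('h'): repeat (last at 5), move window start to 6
  Position 6 ('h'): window [6,6] length 1
  Position 7 ('c'): window [6,7] length 2
  Position 8 ('a'): window [6,8] length 3
  Position 9 ('h'): repeat (last at 6), move window start to 7
  Position 9 ('h'): window [7,9] length 3
Longest substring with no repeats: "edhb" with length 4

4


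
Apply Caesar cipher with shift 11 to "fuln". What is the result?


Caesar cipher: shift "fuln" by 11
  'f' (pos 5) + 11 = pos 16 = 'q'
  'u' (pos 20) + 11 = pos 5 = 'f'
  'l' (pos 11) + 11 = pos 22 = 'w'
  'n' (pos 13) + 11 = pos 24 = 'y'
Result: qfwy

qfwy


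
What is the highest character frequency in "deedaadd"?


Input: deedaadd
Character counts:
  'a': 2
  'd': 4
  'e': 2
Maximum frequency: 4

4


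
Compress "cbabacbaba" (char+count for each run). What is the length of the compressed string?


Input: cbabacbaba
Runs:
  'c' x 1 => "c1"
  'b' x 1 => "b1"
  'a' x 1 => "a1"
  'b' x 1 => "b1"
  'a' x 1 => "a1"
  'c' x 1 => "c1"
  'b' x 1 => "b1"
  'a' x 1 => "a1"
  'b' x 1 => "b1"
  'a' x 1 => "a1"
Compressed: "c1b1a1b1a1c1b1a1b1a1"
Compressed length: 20

20


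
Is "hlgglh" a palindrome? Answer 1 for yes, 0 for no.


Input: hlgglh
Reversed: hlgglh
  Compare pos 0 ('h') with pos 5 ('h'): match
  Compare pos 1 ('l') with pos 4 ('l'): match
  Compare pos 2 ('g') with pos 3 ('g'): match
Result: palindrome

1


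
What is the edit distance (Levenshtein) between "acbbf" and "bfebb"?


Computing edit distance: "acbbf" -> "bfebb"
DP table:
           b    f    e    b    b
      0    1    2    3    4    5
  a   1    1    2    3    4    5
  c   2    2    2    3    4    5
  b   3    2    3    3    3    4
  b   4    3    3    4    3    3
  f   5    4    3    4    4    4
Edit distance = dp[5][5] = 4

4


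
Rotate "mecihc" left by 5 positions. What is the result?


Input: "mecihc", rotate left by 5
First 5 characters: "mecih"
Remaining characters: "c"
Concatenate remaining + first: "c" + "mecih" = "cmecih"

cmecih


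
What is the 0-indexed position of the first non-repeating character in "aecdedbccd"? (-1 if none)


Input: aecdedbccd
Character frequencies:
  'a': 1
  'b': 1
  'c': 3
  'd': 3
  'e': 2
Scanning left to right for freq == 1:
  Position 0 ('a'): unique! => answer = 0

0


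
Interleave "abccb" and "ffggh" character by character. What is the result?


Interleaving "abccb" and "ffggh":
  Position 0: 'a' from first, 'f' from second => "af"
  Position 1: 'b' from first, 'f' from second => "bf"
  Position 2: 'c' from first, 'g' from second => "cg"
  Position 3: 'c' from first, 'g' from second => "cg"
  Position 4: 'b' from first, 'h' from second => "bh"
Result: afbfcgcgbh

afbfcgcgbh


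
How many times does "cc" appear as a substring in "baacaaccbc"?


Searching for "cc" in "baacaaccbc"
Scanning each position:
  Position 0: "ba" => no
  Position 1: "aa" => no
  Position 2: "ac" => no
  Position 3: "ca" => no
  Position 4: "aa" => no
  Position 5: "ac" => no
  Position 6: "cc" => MATCH
  Position 7: "cb" => no
  Position 8: "bc" => no
Total occurrences: 1

1


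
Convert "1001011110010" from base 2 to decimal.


Input: "1001011110010" in base 2
Positional expansion:
  Digit '1' (value 1) x 2^12 = 4096
  Digit '0' (value 0) x 2^11 = 0
  Digit '0' (value 0) x 2^10 = 0
  Digit '1' (value 1) x 2^9 = 512
  Digit '0' (value 0) x 2^8 = 0
  Digit '1' (value 1) x 2^7 = 128
  Digit '1' (value 1) x 2^6 = 64
  Digit '1' (value 1) x 2^5 = 32
  Digit '1' (value 1) x 2^4 = 16
  Digit '0' (value 0) x 2^3 = 0
  Digit '0' (value 0) x 2^2 = 0
  Digit '1' (value 1) x 2^1 = 2
  Digit '0' (value 0) x 2^0 = 0
Sum = 4850

4850


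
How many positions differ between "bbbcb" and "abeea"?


Comparing "bbbcb" and "abeea" position by position:
  Position 0: 'b' vs 'a' => DIFFER
  Position 1: 'b' vs 'b' => same
  Position 2: 'b' vs 'e' => DIFFER
  Position 3: 'c' vs 'e' => DIFFER
  Position 4: 'b' vs 'a' => DIFFER
Positions that differ: 4

4


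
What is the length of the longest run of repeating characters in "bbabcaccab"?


Input: "bbabcaccab"
Scanning for longest run:
  Position 1 ('b'): continues run of 'b', length=2
  Position 2 ('a'): new char, reset run to 1
  Position 3 ('b'): new char, reset run to 1
  Position 4 ('c'): new char, reset run to 1
  Position 5 ('a'): new char, reset run to 1
  Position 6 ('c'): new char, reset run to 1
  Position 7 ('c'): continues run of 'c', length=2
  Position 8 ('a'): new char, reset run to 1
  Position 9 ('b'): new char, reset run to 1
Longest run: 'b' with length 2

2


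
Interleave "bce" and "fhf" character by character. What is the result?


Interleaving "bce" and "fhf":
  Position 0: 'b' from first, 'f' from second => "bf"
  Position 1: 'c' from first, 'h' from second => "ch"
  Position 2: 'e' from first, 'f' from second => "ef"
Result: bfchef

bfchef


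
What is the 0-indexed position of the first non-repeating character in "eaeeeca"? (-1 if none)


Input: eaeeeca
Character frequencies:
  'a': 2
  'c': 1
  'e': 4
Scanning left to right for freq == 1:
  Position 0 ('e'): freq=4, skip
  Position 1 ('a'): freq=2, skip
  Position 2 ('e'): freq=4, skip
  Position 3 ('e'): freq=4, skip
  Position 4 ('e'): freq=4, skip
  Position 5 ('c'): unique! => answer = 5

5


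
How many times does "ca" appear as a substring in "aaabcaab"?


Searching for "ca" in "aaabcaab"
Scanning each position:
  Position 0: "aa" => no
  Position 1: "aa" => no
  Position 2: "ab" => no
  Position 3: "bc" => no
  Position 4: "ca" => MATCH
  Position 5: "aa" => no
  Position 6: "ab" => no
Total occurrences: 1

1


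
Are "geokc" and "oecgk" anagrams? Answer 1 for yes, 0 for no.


Strings: "geokc", "oecgk"
Sorted first:  cegko
Sorted second: cegko
Sorted forms match => anagrams

1


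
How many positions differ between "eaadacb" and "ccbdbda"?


Comparing "eaadacb" and "ccbdbda" position by position:
  Position 0: 'e' vs 'c' => DIFFER
  Position 1: 'a' vs 'c' => DIFFER
  Position 2: 'a' vs 'b' => DIFFER
  Position 3: 'd' vs 'd' => same
  Position 4: 'a' vs 'b' => DIFFER
  Position 5: 'c' vs 'd' => DIFFER
  Position 6: 'b' vs 'a' => DIFFER
Positions that differ: 6

6


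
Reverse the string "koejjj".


Input: koejjj
Reading characters right to left:
  Position 5: 'j'
  Position 4: 'j'
  Position 3: 'j'
  Position 2: 'e'
  Position 1: 'o'
  Position 0: 'k'
Reversed: jjjeok

jjjeok


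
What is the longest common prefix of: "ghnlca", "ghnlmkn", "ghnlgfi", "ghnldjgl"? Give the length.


Words: ghnlca, ghnlmkn, ghnlgfi, ghnldjgl
  Position 0: all 'g' => match
  Position 1: all 'h' => match
  Position 2: all 'n' => match
  Position 3: all 'l' => match
  Position 4: ('c', 'm', 'g', 'd') => mismatch, stop
LCP = "ghnl" (length 4)

4


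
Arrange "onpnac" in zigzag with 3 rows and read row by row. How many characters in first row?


Zigzag "onpnac" into 3 rows:
Placing characters:
  'o' => row 0
  'n' => row 1
  'p' => row 2
  'n' => row 1
  'a' => row 0
  'c' => row 1
Rows:
  Row 0: "oa"
  Row 1: "nnc"
  Row 2: "p"
First row length: 2

2


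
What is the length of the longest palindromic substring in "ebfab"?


Input: "ebfab"
Checking substrings for palindromes:
  No multi-char palindromic substrings found
Longest palindromic substring: "e" with length 1

1


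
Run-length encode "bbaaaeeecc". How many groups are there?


Input: bbaaaeeecc
Scanning for consecutive runs:
  Group 1: 'b' x 2 (positions 0-1)
  Group 2: 'a' x 3 (positions 2-4)
  Group 3: 'e' x 3 (positions 5-7)
  Group 4: 'c' x 2 (positions 8-9)
Total groups: 4

4


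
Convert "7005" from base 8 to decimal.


Input: "7005" in base 8
Positional expansion:
  Digit '7' (value 7) x 8^3 = 3584
  Digit '0' (value 0) x 8^2 = 0
  Digit '0' (value 0) x 8^1 = 0
  Digit '5' (value 5) x 8^0 = 5
Sum = 3589

3589


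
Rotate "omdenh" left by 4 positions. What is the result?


Input: "omdenh", rotate left by 4
First 4 characters: "omde"
Remaining characters: "nh"
Concatenate remaining + first: "nh" + "omde" = "nhomde"

nhomde


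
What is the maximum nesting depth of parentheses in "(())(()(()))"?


Input: "(())(()(()))"
Tracking depth:
  Position 0 '(': depth becomes 1
  Position 1 '(': depth becomes 2
  Position 2 ')': depth becomes 1
  Position 3 ')': depth becomes 0
  Position 4 '(': depth becomes 1
  Position 5 '(': depth becomes 2
  Position 6 ')': depth becomes 1
  Position 7 '(': depth becomes 2
  Position 8 '(': depth becomes 3
  Position 9 ')': depth becomes 2
  Position 10 ')': depth becomes 1
  Position 11 ')': depth becomes 0
Maximum depth reached: 3

3


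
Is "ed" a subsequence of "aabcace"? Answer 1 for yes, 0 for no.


Check if "ed" is a subsequence of "aabcace"
Greedy scan:
  Position 0 ('a'): no match needed
  Position 1 ('a'): no match needed
  Position 2 ('b'): no match needed
  Position 3 ('c'): no match needed
  Position 4 ('a'): no match needed
  Position 5 ('c'): no match needed
  Position 6 ('e'): matches sub[0] = 'e'
Only matched 1/2 characters => not a subsequence

0


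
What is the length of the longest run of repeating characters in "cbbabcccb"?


Input: "cbbabcccb"
Scanning for longest run:
  Position 1 ('b'): new char, reset run to 1
  Position 2 ('b'): continues run of 'b', length=2
  Position 3 ('a'): new char, reset run to 1
  Position 4 ('b'): new char, reset run to 1
  Position 5 ('c'): new char, reset run to 1
  Position 6 ('c'): continues run of 'c', length=2
  Position 7 ('c'): continues run of 'c', length=3
  Position 8 ('b'): new char, reset run to 1
Longest run: 'c' with length 3

3


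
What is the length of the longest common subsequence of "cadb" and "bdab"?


LCS of "cadb" and "bdab"
DP table:
           b    d    a    b
      0    0    0    0    0
  c   0    0    0    0    0
  a   0    0    0    1    1
  d   0    0    1    1    1
  b   0    1    1    1    2
LCS length = dp[4][4] = 2

2


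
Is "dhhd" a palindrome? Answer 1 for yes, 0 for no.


Input: dhhd
Reversed: dhhd
  Compare pos 0 ('d') with pos 3 ('d'): match
  Compare pos 1 ('h') with pos 2 ('h'): match
Result: palindrome

1


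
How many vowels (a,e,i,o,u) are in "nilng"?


Input: nilng
Checking each character:
  'n' at position 0: consonant
  'i' at position 1: vowel (running total: 1)
  'l' at position 2: consonant
  'n' at position 3: consonant
  'g' at position 4: consonant
Total vowels: 1

1


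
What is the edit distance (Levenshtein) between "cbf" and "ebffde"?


Computing edit distance: "cbf" -> "ebffde"
DP table:
           e    b    f    f    d    e
      0    1    2    3    4    5    6
  c   1    1    2    3    4    5    6
  b   2    2    1    2    3    4    5
  f   3    3    2    1    2    3    4
Edit distance = dp[3][6] = 4

4
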